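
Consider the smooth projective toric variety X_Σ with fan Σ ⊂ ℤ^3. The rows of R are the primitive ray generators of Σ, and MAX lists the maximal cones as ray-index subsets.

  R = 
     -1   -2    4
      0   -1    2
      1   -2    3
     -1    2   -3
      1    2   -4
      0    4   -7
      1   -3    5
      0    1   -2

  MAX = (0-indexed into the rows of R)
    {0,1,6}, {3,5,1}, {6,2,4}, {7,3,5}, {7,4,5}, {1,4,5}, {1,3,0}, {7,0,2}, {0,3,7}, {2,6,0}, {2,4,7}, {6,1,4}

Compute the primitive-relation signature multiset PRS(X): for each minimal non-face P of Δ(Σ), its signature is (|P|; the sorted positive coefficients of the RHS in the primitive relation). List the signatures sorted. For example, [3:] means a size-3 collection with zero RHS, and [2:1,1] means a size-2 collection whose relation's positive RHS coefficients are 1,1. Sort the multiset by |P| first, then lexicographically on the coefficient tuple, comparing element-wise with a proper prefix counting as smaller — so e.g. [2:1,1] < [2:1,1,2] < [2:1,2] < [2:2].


Σ has 10 primitive collections:

  {0,4}:  v_{0} + v_{4} = 0  ⟹  sig = [2:]
  {1,7}:  v_{1} + v_{7} = 0  ⟹  sig = [2:]
  {2,3}:  v_{2} + v_{3} = 0  ⟹  sig = [2:]
  {0,5}:  v_{0} + v_{5} = v_{3}  ⟹  sig = [2:1]
  {1,2}:  v_{1} + v_{2} = v_{6}  ⟹  sig = [2:1]
  {2,5}:  v_{2} + v_{5} = v_{4}  ⟹  sig = [2:1]
  {3,4}:  v_{3} + v_{4} = v_{5}  ⟹  sig = [2:1]
  {3,6}:  v_{3} + v_{6} = v_{1}  ⟹  sig = [2:1]
  {6,7}:  v_{6} + v_{7} = v_{2}  ⟹  sig = [2:1]
  {5,6}:  v_{5} + v_{6} = v_{1} + v_{4}  ⟹  sig = [2:1,1]

Signatures (|P|; sorted positive RHS coefficients), sorted:
[[2:], [2:], [2:], [2:1], [2:1], [2:1], [2:1], [2:1], [2:1], [2:1,1]]


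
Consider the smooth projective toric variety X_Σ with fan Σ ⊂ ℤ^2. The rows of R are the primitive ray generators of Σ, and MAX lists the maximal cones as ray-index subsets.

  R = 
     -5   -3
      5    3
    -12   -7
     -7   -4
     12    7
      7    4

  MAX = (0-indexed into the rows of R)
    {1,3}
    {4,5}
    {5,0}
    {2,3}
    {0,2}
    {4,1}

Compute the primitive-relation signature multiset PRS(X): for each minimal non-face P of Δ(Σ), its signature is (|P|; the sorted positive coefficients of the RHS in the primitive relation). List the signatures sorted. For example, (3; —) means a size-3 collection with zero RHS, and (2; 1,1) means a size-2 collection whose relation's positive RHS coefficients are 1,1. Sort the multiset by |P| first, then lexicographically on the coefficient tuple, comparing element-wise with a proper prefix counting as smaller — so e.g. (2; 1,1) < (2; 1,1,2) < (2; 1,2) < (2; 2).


Σ has 9 primitive collections:

  P={0,1}:  v_{0} + v_{1} = 0 — sig = (2; —)
  P={2,4}:  v_{2} + v_{4} = 0 — sig = (2; —)
  P={3,5}:  v_{3} + v_{5} = 0 — sig = (2; —)
  P={0,3}:  v_{0} + v_{3} = v_{2} — sig = (2; 1)
  P={0,4}:  v_{0} + v_{4} = v_{5} — sig = (2; 1)
  P={1,2}:  v_{1} + v_{2} = v_{3} — sig = (2; 1)
  P={1,5}:  v_{1} + v_{5} = v_{4} — sig = (2; 1)
  P={2,5}:  v_{2} + v_{5} = v_{0} — sig = (2; 1)
  P={3,4}:  v_{3} + v_{4} = v_{1} — sig = (2; 1)

Hence PRS(X_Σ) =
{ (2; —) ×3,  (2; 1) ×6 }


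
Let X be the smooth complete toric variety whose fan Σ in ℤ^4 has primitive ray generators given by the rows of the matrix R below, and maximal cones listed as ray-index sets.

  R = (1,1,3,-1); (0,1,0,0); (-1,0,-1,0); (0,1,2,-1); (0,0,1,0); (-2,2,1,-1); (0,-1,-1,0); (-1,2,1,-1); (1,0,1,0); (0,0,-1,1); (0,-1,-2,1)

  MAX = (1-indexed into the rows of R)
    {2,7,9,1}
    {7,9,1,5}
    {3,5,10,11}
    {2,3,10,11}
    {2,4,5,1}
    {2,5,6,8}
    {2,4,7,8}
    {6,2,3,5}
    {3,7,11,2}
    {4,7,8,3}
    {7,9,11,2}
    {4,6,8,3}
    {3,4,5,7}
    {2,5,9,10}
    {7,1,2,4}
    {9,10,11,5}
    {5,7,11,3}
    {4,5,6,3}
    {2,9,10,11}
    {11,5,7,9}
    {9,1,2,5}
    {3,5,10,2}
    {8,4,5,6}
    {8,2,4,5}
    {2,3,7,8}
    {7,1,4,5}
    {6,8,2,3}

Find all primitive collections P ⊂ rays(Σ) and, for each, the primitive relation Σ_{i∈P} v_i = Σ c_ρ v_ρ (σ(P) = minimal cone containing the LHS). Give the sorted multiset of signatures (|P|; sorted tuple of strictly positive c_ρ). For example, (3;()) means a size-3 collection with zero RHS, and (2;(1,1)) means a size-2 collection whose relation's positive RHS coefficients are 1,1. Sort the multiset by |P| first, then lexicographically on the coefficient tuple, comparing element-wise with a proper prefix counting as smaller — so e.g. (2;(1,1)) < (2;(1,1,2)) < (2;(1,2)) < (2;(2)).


23 collections generate NE(X_Σ); each relation:

  • {3,9}:  v_{3} + v_{9} = 0  so sig = (2;())
  • {4,11}:  v_{4} + v_{11} = 0  so sig = (2;())
  • {1,3}:  v_{1} + v_{3} = v_{4}  so sig = (2;(1))
  • {1,11}:  v_{1} + v_{11} = v_{9}  so sig = (2;(1))
  • {4,9}:  v_{4} + v_{9} = v_{1}  so sig = (2;(1))
  • {7,10}:  v_{7} + v_{10} = v_{11}  so sig = (2;(1))
  • {4,10}:  v_{4} + v_{10} = v_{2} + v_{5}  so sig = (2;(1,1))
  • {6,9}:  v_{6} + v_{9} = v_{5} + v_{8}  so sig = (2;(1,1))
  • {8,9}:  v_{8} + v_{9} = v_{2} + v_{4}  so sig = (2;(1,1))
  • {8,11}:  v_{8} + v_{11} = v_{2} + v_{3}  so sig = (2;(1,1))
  • {1,6}:  v_{1} + v_{6} = v_{4} + v_{5} + v_{8}  so sig = (2;(1,1,1))
  • {1,10}:  v_{1} + v_{10} = v_{2} + v_{5} + v_{9}  so sig = (2;(1,1,1))
  • {6,11}:  v_{6} + v_{11} = v_{2} + 2·v_{3} + v_{5}  so sig = (2;(1,1,2))
  • {8,10}:  v_{8} + v_{10} = 2·v_{2} + v_{3} + v_{5}  so sig = (2;(1,1,2))
  • {1,8}:  v_{1} + v_{8} = v_{2} + 2·v_{4}  so sig = (2;(1,2))
  • {6,7}:  v_{6} + v_{7} = 2·v_{3} + v_{4}  so sig = (2;(1,2))
  • {6,10}:  v_{6} + v_{10} = 2·v_{2} + 2·v_{3} + 2·v_{5}  so sig = (2;(2,2,2))
  • {2,5,7}:  v_{2} + v_{5} + v_{7} = 0  so sig = (3;())
  • {2,3,4}:  v_{2} + v_{3} + v_{4} = v_{8}  so sig = (3;(1))
  • {2,5,11}:  v_{2} + v_{5} + v_{11} = v_{10}  so sig = (3;(1))
  • {3,5,8}:  v_{3} + v_{5} + v_{8} = v_{6}  so sig = (3;(1))
  • {5,7,8}:  v_{5} + v_{7} + v_{8} = v_{3} + v_{4}  so sig = (3;(1,1))
  • {2,4,6}:  v_{2} + v_{4} + v_{6} = v_{5} + 2·v_{8}  so sig = (3;(1,2))

Hence PRS(X_Σ) =
[(2;()), (2;()), (2;(1)), (2;(1)), (2;(1)), (2;(1)), (2;(1,1)), (2;(1,1)), (2;(1,1)), (2;(1,1)), (2;(1,1,1)), (2;(1,1,1)), (2;(1,1,2)), (2;(1,1,2)), (2;(1,2)), (2;(1,2)), (2;(2,2,2)), (3;()), (3;(1)), (3;(1)), (3;(1)), (3;(1,1)), (3;(1,2))]


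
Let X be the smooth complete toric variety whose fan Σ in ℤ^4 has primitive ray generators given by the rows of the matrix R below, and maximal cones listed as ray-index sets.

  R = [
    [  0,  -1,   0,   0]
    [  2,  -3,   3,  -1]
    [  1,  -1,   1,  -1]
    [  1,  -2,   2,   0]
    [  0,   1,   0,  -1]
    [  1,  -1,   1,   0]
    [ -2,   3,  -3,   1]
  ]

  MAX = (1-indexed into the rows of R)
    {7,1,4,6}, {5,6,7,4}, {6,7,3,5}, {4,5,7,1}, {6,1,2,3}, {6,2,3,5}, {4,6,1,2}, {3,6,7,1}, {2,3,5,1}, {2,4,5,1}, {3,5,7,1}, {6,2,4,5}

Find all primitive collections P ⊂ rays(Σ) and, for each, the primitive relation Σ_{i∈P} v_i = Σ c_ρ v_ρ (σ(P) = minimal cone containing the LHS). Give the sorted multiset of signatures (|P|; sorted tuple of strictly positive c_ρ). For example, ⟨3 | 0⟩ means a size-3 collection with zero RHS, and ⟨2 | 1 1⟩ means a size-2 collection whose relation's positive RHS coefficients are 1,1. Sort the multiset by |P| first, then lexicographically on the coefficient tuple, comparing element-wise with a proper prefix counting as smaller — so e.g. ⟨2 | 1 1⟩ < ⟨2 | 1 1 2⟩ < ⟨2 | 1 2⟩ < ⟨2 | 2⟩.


Primitive collections (3):

  {2,7}:  v_{2} + v_{7} = 0  ⟹  sig = ⟨2 | 0⟩
  {3,4}:  v_{3} + v_{4} = v_{2}  ⟹  sig = ⟨2 | 1⟩
  {1,5,6}:  v_{1} + v_{5} + v_{6} = v_{3}  ⟹  sig = ⟨3 | 1⟩

Sorted signature multiset PRS(X):
{ ⟨2 | 0⟩,  ⟨2 | 1⟩,  ⟨3 | 1⟩ }


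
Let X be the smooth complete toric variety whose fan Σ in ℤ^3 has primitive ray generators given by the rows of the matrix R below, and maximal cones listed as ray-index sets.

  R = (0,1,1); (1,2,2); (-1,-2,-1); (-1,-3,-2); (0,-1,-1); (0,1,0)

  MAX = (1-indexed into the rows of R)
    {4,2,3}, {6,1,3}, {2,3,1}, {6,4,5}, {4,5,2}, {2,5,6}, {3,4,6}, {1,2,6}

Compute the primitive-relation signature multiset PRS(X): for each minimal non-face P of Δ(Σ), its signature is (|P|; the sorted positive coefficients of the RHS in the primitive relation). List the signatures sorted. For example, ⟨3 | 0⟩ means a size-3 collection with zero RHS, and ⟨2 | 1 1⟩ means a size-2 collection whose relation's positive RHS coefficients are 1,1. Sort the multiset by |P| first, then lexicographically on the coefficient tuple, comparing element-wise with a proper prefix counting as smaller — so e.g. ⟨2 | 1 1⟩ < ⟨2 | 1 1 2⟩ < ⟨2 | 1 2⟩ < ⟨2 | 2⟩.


5 minimal non-faces of Δ(Σ) (on 6 rays):

  • {1,5}:  v_{1} + v_{5} = 0  ⟹  sig = ⟨2 | 0⟩
  • {1,4}:  v_{1} + v_{4} = v_{3}  ⟹  sig = ⟨2 | 1⟩
  • {3,5}:  v_{3} + v_{5} = v_{4}  ⟹  sig = ⟨2 | 1⟩
  • {2,4,6}:  v_{2} + v_{4} + v_{6} = 0  ⟹  sig = ⟨3 | 0⟩
  • {2,3,6}:  v_{2} + v_{3} + v_{6} = v_{1}  ⟹  sig = ⟨3 | 1⟩

Signatures (|P|; sorted positive RHS coefficients), sorted:
    ⟨2 | 0⟩
    ⟨2 | 1⟩
    ⟨2 | 1⟩
    ⟨3 | 0⟩
    ⟨3 | 1⟩


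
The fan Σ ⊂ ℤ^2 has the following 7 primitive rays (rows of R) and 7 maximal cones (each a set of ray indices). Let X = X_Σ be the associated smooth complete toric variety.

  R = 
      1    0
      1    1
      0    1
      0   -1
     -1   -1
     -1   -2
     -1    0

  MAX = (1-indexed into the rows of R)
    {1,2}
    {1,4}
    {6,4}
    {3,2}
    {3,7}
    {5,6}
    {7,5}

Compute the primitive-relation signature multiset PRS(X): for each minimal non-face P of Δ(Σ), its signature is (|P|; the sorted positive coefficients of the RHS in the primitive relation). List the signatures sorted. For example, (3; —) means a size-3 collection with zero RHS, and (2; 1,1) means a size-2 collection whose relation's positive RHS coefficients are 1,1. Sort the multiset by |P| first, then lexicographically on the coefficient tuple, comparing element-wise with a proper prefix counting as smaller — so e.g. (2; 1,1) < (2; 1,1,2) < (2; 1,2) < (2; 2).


Δ(Σ) — 7 vertices, 14 min non-faces:

  {1,7}:  v_{1} + v_{7} = 0  ⟹  sig = (2; —)
  {2,5}:  v_{2} + v_{5} = 0  ⟹  sig = (2; —)
  {3,4}:  v_{3} + v_{4} = 0  ⟹  sig = (2; —)
  {1,3}:  v_{1} + v_{3} = v_{2}  ⟹  sig = (2; 1)
  {1,5}:  v_{1} + v_{5} = v_{4}  ⟹  sig = (2; 1)
  {2,4}:  v_{2} + v_{4} = v_{1}  ⟹  sig = (2; 1)
  {2,6}:  v_{2} + v_{6} = v_{4}  ⟹  sig = (2; 1)
  {2,7}:  v_{2} + v_{7} = v_{3}  ⟹  sig = (2; 1)
  {3,5}:  v_{3} + v_{5} = v_{7}  ⟹  sig = (2; 1)
  {3,6}:  v_{3} + v_{6} = v_{5}  ⟹  sig = (2; 1)
  {4,5}:  v_{4} + v_{5} = v_{6}  ⟹  sig = (2; 1)
  {4,7}:  v_{4} + v_{7} = v_{5}  ⟹  sig = (2; 1)
  {1,6}:  v_{1} + v_{6} = 2·v_{4}  ⟹  sig = (2; 2)
  {6,7}:  v_{6} + v_{7} = 2·v_{5}  ⟹  sig = (2; 2)

Sorted signature multiset PRS(X):
    (2; —)
    (2; —)
    (2; —)
    (2; 1)
    (2; 1)
    (2; 1)
    (2; 1)
    (2; 1)
    (2; 1)
    (2; 1)
    (2; 1)
    (2; 1)
    (2; 2)
    (2; 2)


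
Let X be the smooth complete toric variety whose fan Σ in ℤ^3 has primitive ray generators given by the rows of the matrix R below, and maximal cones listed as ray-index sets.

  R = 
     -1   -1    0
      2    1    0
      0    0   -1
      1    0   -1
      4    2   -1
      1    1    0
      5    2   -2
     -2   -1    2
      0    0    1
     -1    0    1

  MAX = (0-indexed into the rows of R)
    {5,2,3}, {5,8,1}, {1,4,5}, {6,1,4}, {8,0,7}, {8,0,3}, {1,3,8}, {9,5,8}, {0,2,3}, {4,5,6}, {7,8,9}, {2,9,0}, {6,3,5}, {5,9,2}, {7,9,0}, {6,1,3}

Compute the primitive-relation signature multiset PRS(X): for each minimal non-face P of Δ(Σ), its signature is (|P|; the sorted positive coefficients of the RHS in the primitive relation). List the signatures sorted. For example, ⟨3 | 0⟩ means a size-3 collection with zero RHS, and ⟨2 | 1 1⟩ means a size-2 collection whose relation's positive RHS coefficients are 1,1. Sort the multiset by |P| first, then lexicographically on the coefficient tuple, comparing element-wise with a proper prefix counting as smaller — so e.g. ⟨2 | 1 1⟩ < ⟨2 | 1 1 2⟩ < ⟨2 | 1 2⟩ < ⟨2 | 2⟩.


Minimal non-faces — 25 found among 10 rays, 16 max cones:

  {0,5}:  v_{0} + v_{5} = 0  ⟹  sig = ⟨2 | 0⟩
  {2,8}:  v_{2} + v_{8} = 0  ⟹  sig = ⟨2 | 0⟩
  {3,9}:  v_{3} + v_{9} = 0  ⟹  sig = ⟨2 | 0⟩
  {3,4}:  v_{3} + v_{4} = v_{6}  ⟹  sig = ⟨2 | 1⟩
  {6,9}:  v_{6} + v_{9} = v_{4}  ⟹  sig = ⟨2 | 1⟩
  {0,1}:  v_{0} + v_{1} = v_{3} + v_{8}  ⟹  sig = ⟨2 | 1 1⟩
  {0,4}:  v_{0} + v_{4} = v_{1} + v_{3}  ⟹  sig = ⟨2 | 1 1⟩
  {1,2}:  v_{1} + v_{2} = v_{3} + v_{5}  ⟹  sig = ⟨2 | 1 1⟩
  {1,9}:  v_{1} + v_{9} = v_{5} + v_{8}  ⟹  sig = ⟨2 | 1 1⟩
  {2,7}:  v_{2} + v_{7} = v_{0} + v_{9}  ⟹  sig = ⟨2 | 1 1⟩
  {3,7}:  v_{3} + v_{7} = v_{0} + v_{8}  ⟹  sig = ⟨2 | 1 1⟩
  {4,7}:  v_{4} + v_{7} = v_{1} + v_{8}  ⟹  sig = ⟨2 | 1 1⟩
  {4,9}:  v_{4} + v_{9} = v_{1} + v_{5}  ⟹  sig = ⟨2 | 1 1⟩
  {5,7}:  v_{5} + v_{7} = v_{8} + v_{9}  ⟹  sig = ⟨2 | 1 1⟩
  {6,7}:  v_{6} + v_{7} = v_{1} + v_{3} + v_{8}  ⟹  sig = ⟨2 | 1 1 1⟩
  {0,6}:  v_{0} + v_{6} = v_{1} + 2·v_{3}  ⟹  sig = ⟨2 | 1 2⟩
  {6,8}:  v_{6} + v_{8} = 2·v_{1} + v_{3}  ⟹  sig = ⟨2 | 1 2⟩
  {1,7}:  v_{1} + v_{7} = 2·v_{8}  ⟹  sig = ⟨2 | 2⟩
  {4,8}:  v_{4} + v_{8} = 2·v_{1}  ⟹  sig = ⟨2 | 2⟩
  {2,4}:  v_{2} + v_{4} = 2·v_{3} + 2·v_{5}  ⟹  sig = ⟨2 | 2 2⟩
  {2,6}:  v_{2} + v_{6} = 3·v_{3} + 2·v_{5}  ⟹  sig = ⟨2 | 2 3⟩
  {0,8,9}:  v_{0} + v_{8} + v_{9} = v_{7}  ⟹  sig = ⟨3 | 1⟩
  {1,3,5}:  v_{1} + v_{3} + v_{5} = v_{4}  ⟹  sig = ⟨3 | 1⟩
  {3,5,8}:  v_{3} + v_{5} + v_{8} = v_{1}  ⟹  sig = ⟨3 | 1⟩
  {1,5,6}:  v_{1} + v_{5} + v_{6} = 2·v_{4}  ⟹  sig = ⟨3 | 2⟩

Signatures (|P|; sorted positive RHS coefficients), sorted:
{ ⟨2 | 0⟩ ×3,  ⟨2 | 1⟩ ×2,  ⟨2 | 1 1⟩ ×9,  ⟨2 | 1 1 1⟩,  ⟨2 | 1 2⟩ ×2,  ⟨2 | 2⟩ ×2,  ⟨2 | 2 2⟩,  ⟨2 | 2 3⟩,  ⟨3 | 1⟩ ×3,  ⟨3 | 2⟩ }


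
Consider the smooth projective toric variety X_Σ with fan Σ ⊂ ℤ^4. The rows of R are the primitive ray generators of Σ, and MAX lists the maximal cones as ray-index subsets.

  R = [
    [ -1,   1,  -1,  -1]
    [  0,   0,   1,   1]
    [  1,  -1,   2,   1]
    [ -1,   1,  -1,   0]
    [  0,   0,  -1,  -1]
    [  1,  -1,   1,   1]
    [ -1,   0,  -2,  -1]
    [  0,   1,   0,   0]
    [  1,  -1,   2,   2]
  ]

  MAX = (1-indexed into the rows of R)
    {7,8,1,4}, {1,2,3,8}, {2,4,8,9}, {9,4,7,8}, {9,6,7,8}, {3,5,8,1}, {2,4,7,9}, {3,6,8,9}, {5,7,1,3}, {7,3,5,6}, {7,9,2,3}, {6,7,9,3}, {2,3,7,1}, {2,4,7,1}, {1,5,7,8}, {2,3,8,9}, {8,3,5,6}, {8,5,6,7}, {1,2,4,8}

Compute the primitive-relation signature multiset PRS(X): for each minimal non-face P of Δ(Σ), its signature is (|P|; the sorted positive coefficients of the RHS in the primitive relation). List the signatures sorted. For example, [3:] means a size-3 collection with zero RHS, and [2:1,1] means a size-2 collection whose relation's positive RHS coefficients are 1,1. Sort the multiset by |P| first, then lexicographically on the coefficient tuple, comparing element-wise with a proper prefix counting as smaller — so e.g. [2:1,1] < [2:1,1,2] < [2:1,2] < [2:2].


10 minimal non-faces of Δ(Σ) (on 9 rays):

  P = {1,6}:  v_{1} + v_{6} = 0 — sig = [2:]
  P = {2,5}:  v_{2} + v_{5} = 0 — sig = [2:]
  P = {1,9}:  v_{1} + v_{9} = v_{2} — sig = [2:1]
  P = {2,6}:  v_{2} + v_{6} = v_{9} — sig = [2:1]
  P = {3,4}:  v_{3} + v_{4} = v_{2} — sig = [2:1]
  P = {5,9}:  v_{5} + v_{9} = v_{6} — sig = [2:1]
  P = {4,5}:  v_{4} + v_{5} = v_{7} + v_{8} — sig = [2:1,1]
  P = {4,6}:  v_{4} + v_{6} = v_{7} + v_{8} + v_{9} — sig = [2:1,1,1]
  P = {3,7,8}:  v_{3} + v_{7} + v_{8} = 0 — sig = [3:]
  P = {2,7,8}:  v_{2} + v_{7} + v_{8} = v_{4} — sig = [3:1]

Hence PRS(X_Σ) =
[[2:], [2:], [2:1], [2:1], [2:1], [2:1], [2:1,1], [2:1,1,1], [3:], [3:1]]


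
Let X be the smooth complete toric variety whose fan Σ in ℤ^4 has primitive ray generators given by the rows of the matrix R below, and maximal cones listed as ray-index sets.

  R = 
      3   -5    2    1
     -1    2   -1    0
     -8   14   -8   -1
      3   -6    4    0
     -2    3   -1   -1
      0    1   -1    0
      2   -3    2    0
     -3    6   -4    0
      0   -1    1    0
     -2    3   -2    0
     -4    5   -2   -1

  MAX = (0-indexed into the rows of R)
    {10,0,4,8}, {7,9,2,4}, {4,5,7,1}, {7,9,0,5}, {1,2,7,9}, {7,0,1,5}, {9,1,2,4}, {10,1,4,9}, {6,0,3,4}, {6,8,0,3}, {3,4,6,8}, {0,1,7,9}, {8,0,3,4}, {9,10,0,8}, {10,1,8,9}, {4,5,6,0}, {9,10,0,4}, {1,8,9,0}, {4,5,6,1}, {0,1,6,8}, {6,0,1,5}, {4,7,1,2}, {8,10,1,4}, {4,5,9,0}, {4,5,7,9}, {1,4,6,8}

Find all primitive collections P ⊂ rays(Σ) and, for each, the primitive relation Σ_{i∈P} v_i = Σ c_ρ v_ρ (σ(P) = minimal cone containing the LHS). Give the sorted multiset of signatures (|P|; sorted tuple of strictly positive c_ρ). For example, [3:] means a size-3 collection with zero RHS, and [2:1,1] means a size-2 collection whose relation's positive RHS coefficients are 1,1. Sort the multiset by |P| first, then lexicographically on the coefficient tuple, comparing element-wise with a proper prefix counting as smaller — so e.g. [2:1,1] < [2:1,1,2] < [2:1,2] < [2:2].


The 25 primitive collections of Σ (r=11, n=4):

  {3,7}:  v_{3} + v_{7} = 0  ⇒ sig = [2:]
  {5,8}:  v_{5} + v_{8} = 0  ⇒ sig = [2:]
  {6,9}:  v_{6} + v_{9} = 0  ⇒ sig = [2:]
  {0,2}:  v_{0} + v_{2} = v_{7} + v_{9}  ⇒ sig = [2:1,1]
  {1,3}:  v_{1} + v_{3} = v_{6} + v_{8}  ⇒ sig = [2:1,1]
  {5,10}:  v_{5} + v_{10} = v_{4} + v_{9}  ⇒ sig = [2:1,1]
  {6,7}:  v_{6} + v_{7} = v_{1} + v_{5}  ⇒ sig = [2:1,1]
  {6,10}:  v_{6} + v_{10} = v_{4} + v_{8}  ⇒ sig = [2:1,1]
  {7,8}:  v_{7} + v_{8} = v_{1} + v_{9}  ⇒ sig = [2:1,1]
  {2,3}:  v_{2} + v_{3} = v_{1} + v_{4} + v_{9}  ⇒ sig = [2:1,1,1]
  {2,6}:  v_{2} + v_{6} = v_{1} + v_{4} + v_{7}  ⇒ sig = [2:1,1,1]
  {3,5}:  v_{3} + v_{5} = v_{0} + v_{4} + v_{6}  ⇒ sig = [2:1,1,1]
  {3,9}:  v_{3} + v_{9} = v_{0} + v_{4} + v_{8}  ⇒ sig = [2:1,1,1]
  {7,10}:  v_{7} + v_{10} = v_{1} + v_{4} + 2·v_{9}  ⇒ sig = [2:1,1,2]
  {2,5}:  v_{2} + v_{5} = v_{4} + 2·v_{7}  ⇒ sig = [2:1,2]
  {2,8}:  v_{2} + v_{8} = 2·v_{1} + v_{4} + 2·v_{9}  ⇒ sig = [2:1,2,2]
  {3,10}:  v_{3} + v_{10} = v_{0} + 2·v_{4} + 2·v_{8}  ⇒ sig = [2:1,2,2]
  {2,10}:  v_{2} + v_{10} = 2·v_{1} + 2·v_{4} + 3·v_{9}  ⇒ sig = [2:2,2,3]
  {0,1,4}:  v_{0} + v_{1} + v_{4} = 0  ⇒ sig = [3:]
  {1,5,9}:  v_{1} + v_{5} + v_{9} = v_{7}  ⇒ sig = [3:1]
  {4,8,9}:  v_{4} + v_{8} + v_{9} = v_{10}  ⇒ sig = [3:1]
  {0,1,10}:  v_{0} + v_{1} + v_{10} = v_{8} + v_{9}  ⇒ sig = [3:1,1]
  {0,4,7}:  v_{0} + v_{4} + v_{7} = v_{5} + v_{9}  ⇒ sig = [3:1,1]
  {0,4,6,8}:  v_{0} + v_{4} + v_{6} + v_{8} = v_{3}  ⇒ sig = [4:1]
  {1,4,7,9}:  v_{1} + v_{4} + v_{7} + v_{9} = v_{2}  ⇒ sig = [4:1]

Hence PRS(X_Σ) =
    [2:]
    [2:]
    [2:]
    [2:1,1]
    [2:1,1]
    [2:1,1]
    [2:1,1]
    [2:1,1]
    [2:1,1]
    [2:1,1,1]
    [2:1,1,1]
    [2:1,1,1]
    [2:1,1,1]
    [2:1,1,2]
    [2:1,2]
    [2:1,2,2]
    [2:1,2,2]
    [2:2,2,3]
    [3:]
    [3:1]
    [3:1]
    [3:1,1]
    [3:1,1]
    [4:1]
    [4:1]


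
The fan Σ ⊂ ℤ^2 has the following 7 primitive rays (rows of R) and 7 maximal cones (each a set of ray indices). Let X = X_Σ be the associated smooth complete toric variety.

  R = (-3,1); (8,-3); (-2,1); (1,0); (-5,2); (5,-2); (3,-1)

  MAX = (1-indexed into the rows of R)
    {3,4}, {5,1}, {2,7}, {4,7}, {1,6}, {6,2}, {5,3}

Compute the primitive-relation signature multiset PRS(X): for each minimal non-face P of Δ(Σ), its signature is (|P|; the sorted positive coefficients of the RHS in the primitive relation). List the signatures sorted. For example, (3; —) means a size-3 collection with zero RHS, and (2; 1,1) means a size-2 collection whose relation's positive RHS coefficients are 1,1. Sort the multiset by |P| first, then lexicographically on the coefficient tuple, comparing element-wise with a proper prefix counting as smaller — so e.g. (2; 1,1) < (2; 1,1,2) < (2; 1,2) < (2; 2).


Δ(Σ) — 7 vertices, 14 min non-faces:

  • {1,7}:  v_{1} + v_{7} = 0 ; sig = (2; —)
  • {5,6}:  v_{5} + v_{6} = 0 ; sig = (2; —)
  • {1,2}:  v_{1} + v_{2} = v_{6} ; sig = (2; 1)
  • {1,3}:  v_{1} + v_{3} = v_{5} ; sig = (2; 1)
  • {1,4}:  v_{1} + v_{4} = v_{3} ; sig = (2; 1)
  • {2,5}:  v_{2} + v_{5} = v_{7} ; sig = (2; 1)
  • {3,6}:  v_{3} + v_{6} = v_{7} ; sig = (2; 1)
  • {3,7}:  v_{3} + v_{7} = v_{4} ; sig = (2; 1)
  • {5,7}:  v_{5} + v_{7} = v_{3} ; sig = (2; 1)
  • {6,7}:  v_{6} + v_{7} = v_{2} ; sig = (2; 1)
  • {2,3}:  v_{2} + v_{3} = 2·v_{7} ; sig = (2; 2)
  • {4,5}:  v_{4} + v_{5} = 2·v_{3} ; sig = (2; 2)
  • {4,6}:  v_{4} + v_{6} = 2·v_{7} ; sig = (2; 2)
  • {2,4}:  v_{2} + v_{4} = 3·v_{7} ; sig = (2; 3)

Hence PRS(X_Σ) =
    (2; —)
    (2; —)
    (2; 1)
    (2; 1)
    (2; 1)
    (2; 1)
    (2; 1)
    (2; 1)
    (2; 1)
    (2; 1)
    (2; 2)
    (2; 2)
    (2; 2)
    (2; 3)


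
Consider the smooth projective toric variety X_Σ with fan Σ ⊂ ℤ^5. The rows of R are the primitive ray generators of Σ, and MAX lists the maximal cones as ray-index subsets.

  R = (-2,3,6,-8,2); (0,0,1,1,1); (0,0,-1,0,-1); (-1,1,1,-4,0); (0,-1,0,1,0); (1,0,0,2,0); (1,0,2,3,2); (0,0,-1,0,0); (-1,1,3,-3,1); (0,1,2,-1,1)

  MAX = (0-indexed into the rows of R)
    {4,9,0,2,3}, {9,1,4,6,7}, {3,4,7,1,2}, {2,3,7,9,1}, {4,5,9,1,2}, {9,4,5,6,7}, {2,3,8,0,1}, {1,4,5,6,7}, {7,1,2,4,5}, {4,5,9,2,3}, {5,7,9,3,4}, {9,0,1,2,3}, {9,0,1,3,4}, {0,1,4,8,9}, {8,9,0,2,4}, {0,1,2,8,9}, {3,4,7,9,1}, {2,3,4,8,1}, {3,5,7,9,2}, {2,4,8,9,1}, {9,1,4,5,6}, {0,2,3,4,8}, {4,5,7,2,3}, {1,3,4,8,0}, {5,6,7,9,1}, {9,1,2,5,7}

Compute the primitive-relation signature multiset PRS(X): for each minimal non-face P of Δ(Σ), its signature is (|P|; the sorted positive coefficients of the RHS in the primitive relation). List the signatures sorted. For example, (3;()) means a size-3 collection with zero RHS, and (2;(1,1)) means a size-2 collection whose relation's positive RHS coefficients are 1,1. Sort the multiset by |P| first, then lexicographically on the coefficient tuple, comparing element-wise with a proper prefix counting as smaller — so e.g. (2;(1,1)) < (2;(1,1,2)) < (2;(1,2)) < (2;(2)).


|primitive collections| = 14. Relations:

  P = {2,6}:  v_{2} + v_{6} = v_{1} + v_{5}  ⇒ sig = (2;(1,1))
  P = {7,8}:  v_{7} + v_{8} = v_{1} + v_{3}  ⇒ sig = (2;(1,1))
  P = {0,5}:  v_{0} + v_{5} = v_{2} + v_{3} + v_{4} + 3·v_{9}  ⇒ sig = (2;(1,1,1,3))
  P = {0,6}:  v_{0} + v_{6} = v_{1} + v_{3} + v_{4} + 3·v_{9}  ⇒ sig = (2;(1,1,1,3))
  P = {0,7}:  v_{0} + v_{7} = v_{1} + 2·v_{3} + v_{9}  ⇒ sig = (2;(1,1,2))
  P = {3,6}:  v_{3} + v_{6} = v_{4} + v_{7} + 2·v_{9}  ⇒ sig = (2;(1,1,2))
  P = {5,8}:  v_{5} + v_{8} = v_{2} + v_{4} + 2·v_{9}  ⇒ sig = (2;(1,1,2))
  P = {6,8}:  v_{6} + v_{8} = v_{1} + v_{4} + 2·v_{9}  ⇒ sig = (2;(1,1,2))
  P = {1,3,5}:  v_{1} + v_{3} + v_{5} = v_{9}  ⇒ sig = (3;(1))
  P = {3,8,9}:  v_{3} + v_{8} + v_{9} = v_{0}  ⇒ sig = (3;(1))
  P = {2,4,7,9}:  v_{2} + v_{4} + v_{7} + v_{9} = 0  ⇒ sig = (4;())
  P = {0,1,2,4}:  v_{0} + v_{1} + v_{2} + v_{4} = 2·v_{8}  ⇒ sig = (4;(2))
  P = {1,2,3,4,9}:  v_{1} + v_{2} + v_{3} + v_{4} + v_{9} = v_{8}  ⇒ sig = (5;(1))
  P = {1,4,5,7,9}:  v_{1} + v_{4} + v_{5} + v_{7} + v_{9} = v_{6}  ⇒ sig = (5;(1))

Signatures (|P|; sorted positive RHS coefficients), sorted:
    |P|=2: 8 collections, coeffs (1,1), (1,1), (1,1,1,3), (1,1,1,3), (1,1,2), (1,1,2), (1,1,2), (1,1,2)
    |P|=3: 2 collections, coeffs (1), (1)
    |P|=4: 2 collections, coeffs (), (2)
    |P|=5: 2 collections, coeffs (1), (1)


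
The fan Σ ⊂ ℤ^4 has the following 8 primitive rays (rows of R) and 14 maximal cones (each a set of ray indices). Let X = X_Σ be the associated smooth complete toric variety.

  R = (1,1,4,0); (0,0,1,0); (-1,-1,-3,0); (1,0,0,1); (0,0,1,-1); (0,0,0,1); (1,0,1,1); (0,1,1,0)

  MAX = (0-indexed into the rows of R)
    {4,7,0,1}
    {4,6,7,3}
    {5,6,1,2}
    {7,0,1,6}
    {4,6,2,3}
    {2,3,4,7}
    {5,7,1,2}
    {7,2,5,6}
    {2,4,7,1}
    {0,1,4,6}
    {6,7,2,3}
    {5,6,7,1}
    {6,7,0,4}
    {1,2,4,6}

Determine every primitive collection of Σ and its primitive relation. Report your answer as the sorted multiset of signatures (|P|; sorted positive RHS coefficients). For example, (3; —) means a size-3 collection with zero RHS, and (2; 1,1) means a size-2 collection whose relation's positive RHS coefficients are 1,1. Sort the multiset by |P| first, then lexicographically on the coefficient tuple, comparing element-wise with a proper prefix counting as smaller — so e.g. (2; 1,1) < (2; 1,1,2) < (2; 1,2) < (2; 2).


Primitive collections (9):

  P={0,2}:  v_{0} + v_{2} = v_{1} ; sig = (2; 1)
  P={1,3}:  v_{1} + v_{3} = v_{6} ; sig = (2; 1)
  P={4,5}:  v_{4} + v_{5} = v_{1} ; sig = (2; 1)
  P={0,3}:  v_{0} + v_{3} = v_{4} + 2·v_{6} + v_{7} ; sig = (2; 1,1,2)
  P={0,5}:  v_{0} + v_{5} = 2·v_{1} + v_{6} + v_{7} ; sig = (2; 1,1,2)
  P={3,5}:  v_{3} + v_{5} = v_{2} + 2·v_{6} + v_{7} ; sig = (2; 1,1,2)
  P={2,4,6,7}:  v_{2} + v_{4} + v_{6} + v_{7} = 0 ; sig = (4; —)
  P={1,2,6,7}:  v_{1} + v_{2} + v_{6} + v_{7} = v_{5} ; sig = (4; 1)
  P={1,4,6,7}:  v_{1} + v_{4} + v_{6} + v_{7} = v_{0} ; sig = (4; 1)

Signatures (|P|; sorted positive RHS coefficients), sorted:
[(2; 1), (2; 1), (2; 1), (2; 1,1,2), (2; 1,1,2), (2; 1,1,2), (4; —), (4; 1), (4; 1)]


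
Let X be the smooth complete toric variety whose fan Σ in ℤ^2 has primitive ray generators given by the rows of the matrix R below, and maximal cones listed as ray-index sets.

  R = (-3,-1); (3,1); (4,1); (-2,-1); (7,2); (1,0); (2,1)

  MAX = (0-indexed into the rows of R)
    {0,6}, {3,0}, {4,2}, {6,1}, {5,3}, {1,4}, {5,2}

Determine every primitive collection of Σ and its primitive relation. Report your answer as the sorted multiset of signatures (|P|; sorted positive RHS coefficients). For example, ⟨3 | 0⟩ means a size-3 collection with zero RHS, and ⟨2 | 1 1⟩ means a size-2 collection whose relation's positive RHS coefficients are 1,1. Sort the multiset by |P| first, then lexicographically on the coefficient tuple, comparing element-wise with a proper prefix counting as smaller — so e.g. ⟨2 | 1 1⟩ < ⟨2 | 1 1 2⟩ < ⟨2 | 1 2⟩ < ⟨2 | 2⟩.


Primitive collections (14):

  {0,1}:  v_{0} + v_{1} = 0 — sig = ⟨2 | 0⟩
  {3,6}:  v_{3} + v_{6} = 0 — sig = ⟨2 | 0⟩
  {0,2}:  v_{0} + v_{2} = v_{5} — sig = ⟨2 | 1⟩
  {0,4}:  v_{0} + v_{4} = v_{2} — sig = ⟨2 | 1⟩
  {0,5}:  v_{0} + v_{5} = v_{3} — sig = ⟨2 | 1⟩
  {1,2}:  v_{1} + v_{2} = v_{4} — sig = ⟨2 | 1⟩
  {1,3}:  v_{1} + v_{3} = v_{5} — sig = ⟨2 | 1⟩
  {1,5}:  v_{1} + v_{5} = v_{2} — sig = ⟨2 | 1⟩
  {5,6}:  v_{5} + v_{6} = v_{1} — sig = ⟨2 | 1⟩
  {3,4}:  v_{3} + v_{4} = v_{2} + v_{5} — sig = ⟨2 | 1 1⟩
  {2,3}:  v_{2} + v_{3} = 2·v_{5} — sig = ⟨2 | 2⟩
  {2,6}:  v_{2} + v_{6} = 2·v_{1} — sig = ⟨2 | 2⟩
  {4,5}:  v_{4} + v_{5} = 2·v_{2} — sig = ⟨2 | 2⟩
  {4,6}:  v_{4} + v_{6} = 3·v_{1} — sig = ⟨2 | 3⟩

Sorted signature multiset PRS(X):
    ⟨2 | 0⟩
    ⟨2 | 0⟩
    ⟨2 | 1⟩
    ⟨2 | 1⟩
    ⟨2 | 1⟩
    ⟨2 | 1⟩
    ⟨2 | 1⟩
    ⟨2 | 1⟩
    ⟨2 | 1⟩
    ⟨2 | 1 1⟩
    ⟨2 | 2⟩
    ⟨2 | 2⟩
    ⟨2 | 2⟩
    ⟨2 | 3⟩


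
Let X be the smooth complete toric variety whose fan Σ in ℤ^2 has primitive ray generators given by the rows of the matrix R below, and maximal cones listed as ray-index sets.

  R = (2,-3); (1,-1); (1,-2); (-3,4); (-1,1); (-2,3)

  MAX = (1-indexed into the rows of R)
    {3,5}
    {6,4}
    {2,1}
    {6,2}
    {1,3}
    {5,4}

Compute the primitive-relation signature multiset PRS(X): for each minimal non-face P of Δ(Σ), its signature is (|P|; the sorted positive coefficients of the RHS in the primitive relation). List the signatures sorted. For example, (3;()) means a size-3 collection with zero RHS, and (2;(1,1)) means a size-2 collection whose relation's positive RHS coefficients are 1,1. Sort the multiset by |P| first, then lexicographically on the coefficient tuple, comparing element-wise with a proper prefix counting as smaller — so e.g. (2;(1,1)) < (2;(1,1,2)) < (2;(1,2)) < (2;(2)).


The 9 primitive collections of Σ (r=6, n=2):

  • {1,6}:  v_{1} + v_{6} = 0 — sig = (2;())
  • {2,5}:  v_{2} + v_{5} = 0 — sig = (2;())
  • {1,4}:  v_{1} + v_{4} = v_{5} — sig = (2;(1))
  • {1,5}:  v_{1} + v_{5} = v_{3} — sig = (2;(1))
  • {2,3}:  v_{2} + v_{3} = v_{1} — sig = (2;(1))
  • {2,4}:  v_{2} + v_{4} = v_{6} — sig = (2;(1))
  • {3,6}:  v_{3} + v_{6} = v_{5} — sig = (2;(1))
  • {5,6}:  v_{5} + v_{6} = v_{4} — sig = (2;(1))
  • {3,4}:  v_{3} + v_{4} = 2·v_{5} — sig = (2;(2))

Sorted signature multiset PRS(X):
    (2;())
    (2;())
    (2;(1))
    (2;(1))
    (2;(1))
    (2;(1))
    (2;(1))
    (2;(1))
    (2;(2))


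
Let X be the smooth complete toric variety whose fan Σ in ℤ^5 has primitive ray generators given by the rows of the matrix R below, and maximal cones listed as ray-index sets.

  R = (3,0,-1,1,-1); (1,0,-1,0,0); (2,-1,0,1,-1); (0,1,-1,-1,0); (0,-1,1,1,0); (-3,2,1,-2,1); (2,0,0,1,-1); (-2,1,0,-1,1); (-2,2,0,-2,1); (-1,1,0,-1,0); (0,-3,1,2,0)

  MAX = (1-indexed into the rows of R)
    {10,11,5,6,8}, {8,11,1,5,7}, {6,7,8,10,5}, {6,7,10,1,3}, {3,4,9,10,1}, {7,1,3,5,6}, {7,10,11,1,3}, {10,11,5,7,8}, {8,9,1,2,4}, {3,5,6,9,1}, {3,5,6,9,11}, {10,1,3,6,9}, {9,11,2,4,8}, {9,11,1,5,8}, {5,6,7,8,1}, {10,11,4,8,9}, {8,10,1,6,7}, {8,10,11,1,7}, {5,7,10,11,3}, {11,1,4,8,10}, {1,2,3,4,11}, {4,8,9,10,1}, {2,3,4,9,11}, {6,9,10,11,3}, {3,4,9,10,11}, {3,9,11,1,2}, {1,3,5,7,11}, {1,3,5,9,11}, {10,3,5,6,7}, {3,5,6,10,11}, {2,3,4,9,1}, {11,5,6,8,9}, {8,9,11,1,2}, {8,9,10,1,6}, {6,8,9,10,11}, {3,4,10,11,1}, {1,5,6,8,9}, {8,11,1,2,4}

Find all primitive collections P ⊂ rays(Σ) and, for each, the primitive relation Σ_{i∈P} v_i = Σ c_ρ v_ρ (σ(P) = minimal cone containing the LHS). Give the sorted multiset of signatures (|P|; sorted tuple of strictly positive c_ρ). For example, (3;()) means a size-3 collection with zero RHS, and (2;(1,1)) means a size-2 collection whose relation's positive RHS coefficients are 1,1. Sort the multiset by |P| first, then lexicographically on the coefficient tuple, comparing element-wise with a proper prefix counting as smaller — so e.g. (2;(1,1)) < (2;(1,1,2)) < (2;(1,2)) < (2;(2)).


15 collections generate NE(X_Σ); each relation:

  P={3,8}:  v_{3} + v_{8} = 0 ; sig = (2;())
  P={4,5}:  v_{4} + v_{5} = 0 ; sig = (2;())
  P={2,6}:  v_{2} + v_{6} = v_{9} ; sig = (2;(1))
  P={2,7}:  v_{2} + v_{7} = v_{1} ; sig = (2;(1))
  P={2,10}:  v_{2} + v_{10} = v_{4} ; sig = (2;(1))
  P={4,6}:  v_{4} + v_{6} = v_{9} + v_{10} ; sig = (2;(1,1))
  P={4,7}:  v_{4} + v_{7} = v_{1} + v_{10} ; sig = (2;(1,1))
  P={7,9}:  v_{7} + v_{9} = v_{1} + v_{6} ; sig = (2;(1,1))
  P={2,5}:  v_{2} + v_{5} = v_{1} + v_{9} + v_{11} ; sig = (2;(1,1,1))
  P={1,5,10}:  v_{1} + v_{5} + v_{10} = v_{7} ; sig = (3;(1))
  P={1,6,11}:  v_{1} + v_{6} + v_{11} = v_{5} ; sig = (3;(1))
  P={5,9,10}:  v_{5} + v_{9} + v_{10} = v_{6} ; sig = (3;(1))
  P={6,7,11}:  v_{6} + v_{7} + v_{11} = 2·v_{5} + v_{10} ; sig = (3;(1,2))
  P={1,9,10,11}:  v_{1} + v_{9} + v_{10} + v_{11} = 0 ; sig = (4;())
  P={1,4,9,11}:  v_{1} + v_{4} + v_{9} + v_{11} = v_{2} ; sig = (4;(1))

Hence PRS(X_Σ) =
[(2;()), (2;()), (2;(1)), (2;(1)), (2;(1)), (2;(1,1)), (2;(1,1)), (2;(1,1)), (2;(1,1,1)), (3;(1)), (3;(1)), (3;(1)), (3;(1,2)), (4;()), (4;(1))]


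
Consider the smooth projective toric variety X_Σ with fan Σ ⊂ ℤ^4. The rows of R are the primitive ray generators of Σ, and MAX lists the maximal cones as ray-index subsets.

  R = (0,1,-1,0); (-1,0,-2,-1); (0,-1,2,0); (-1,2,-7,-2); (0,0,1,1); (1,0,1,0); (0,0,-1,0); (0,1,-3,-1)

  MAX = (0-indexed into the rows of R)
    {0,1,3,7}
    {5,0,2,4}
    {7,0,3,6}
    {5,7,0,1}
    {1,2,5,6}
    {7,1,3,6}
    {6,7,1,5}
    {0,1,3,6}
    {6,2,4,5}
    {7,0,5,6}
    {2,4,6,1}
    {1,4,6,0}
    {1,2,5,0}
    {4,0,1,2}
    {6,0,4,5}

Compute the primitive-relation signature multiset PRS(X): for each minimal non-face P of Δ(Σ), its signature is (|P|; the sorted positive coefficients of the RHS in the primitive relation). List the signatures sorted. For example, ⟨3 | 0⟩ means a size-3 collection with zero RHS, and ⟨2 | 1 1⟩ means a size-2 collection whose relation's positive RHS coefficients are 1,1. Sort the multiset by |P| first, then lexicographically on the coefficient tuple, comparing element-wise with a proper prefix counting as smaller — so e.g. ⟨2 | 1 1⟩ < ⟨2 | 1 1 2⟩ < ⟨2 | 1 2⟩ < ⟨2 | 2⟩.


Minimal non-faces — 9 found among 8 rays, 15 max cones:

  • {2,3}:  v_{2} + v_{3} = v_{1} + v_{7} — sig = ⟨2 | 1 1⟩
  • {2,7}:  v_{2} + v_{7} = v_{1} + v_{5} — sig = ⟨2 | 1 1⟩
  • {4,7}:  v_{4} + v_{7} = v_{0} + v_{6} — sig = ⟨2 | 1 1⟩
  • {3,4}:  v_{3} + v_{4} = 2·v_{0} + v_{1} + 2·v_{6} — sig = ⟨2 | 1 2 2⟩
  • {3,5}:  v_{3} + v_{5} = 2·v_{7} — sig = ⟨2 | 2⟩
  • {0,2,6}:  v_{0} + v_{2} + v_{6} = 0 — sig = ⟨3 | 0⟩
  • {1,4,5}:  v_{1} + v_{4} + v_{5} = 0 — sig = ⟨3 | 0⟩
  • {0,1,5,6}:  v_{0} + v_{1} + v_{5} + v_{6} = v_{7} — sig = ⟨4 | 1⟩
  • {0,1,6,7}:  v_{0} + v_{1} + v_{6} + v_{7} = v_{3} — sig = ⟨4 | 1⟩

Signatures (|P|; sorted positive RHS coefficients), sorted:
{ ⟨2 | 1 1⟩ ×3,  ⟨2 | 1 2 2⟩,  ⟨2 | 2⟩,  ⟨3 | 0⟩ ×2,  ⟨4 | 1⟩ ×2 }


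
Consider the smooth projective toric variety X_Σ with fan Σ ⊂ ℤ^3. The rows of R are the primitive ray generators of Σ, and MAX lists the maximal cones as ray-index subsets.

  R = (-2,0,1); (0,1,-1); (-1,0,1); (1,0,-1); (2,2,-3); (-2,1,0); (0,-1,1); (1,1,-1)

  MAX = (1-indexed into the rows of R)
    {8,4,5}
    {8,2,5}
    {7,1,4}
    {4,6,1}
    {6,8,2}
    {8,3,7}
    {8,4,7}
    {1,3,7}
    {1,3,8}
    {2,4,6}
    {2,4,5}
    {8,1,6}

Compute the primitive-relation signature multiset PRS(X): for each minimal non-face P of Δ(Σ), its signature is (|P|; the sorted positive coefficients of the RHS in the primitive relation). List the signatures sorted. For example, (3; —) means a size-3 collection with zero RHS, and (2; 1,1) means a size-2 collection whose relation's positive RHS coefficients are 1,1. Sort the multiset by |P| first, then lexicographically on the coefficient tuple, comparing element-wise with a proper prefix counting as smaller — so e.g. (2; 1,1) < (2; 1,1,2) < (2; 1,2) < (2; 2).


Minimal non-faces — 14 found among 8 rays, 12 max cones:

  P = {2,7}:  v_{2} + v_{7} = 0 — sig = (2; —)
  P = {3,4}:  v_{3} + v_{4} = 0 — sig = (2; —)
  P = {1,2}:  v_{1} + v_{2} = v_{6} — sig = (2; 1)
  P = {6,7}:  v_{6} + v_{7} = v_{1} — sig = (2; 1)
  P = {2,3}:  v_{2} + v_{3} = v_{1} + v_{8} — sig = (2; 1,1)
  P = {3,5}:  v_{3} + v_{5} = v_{2} + v_{8} — sig = (2; 1,1)
  P = {5,7}:  v_{5} + v_{7} = v_{4} + v_{8} — sig = (2; 1,1)
  P = {3,6}:  v_{3} + v_{6} = 2·v_{1} + v_{8} — sig = (2; 1,2)
  P = {1,5}:  v_{1} + v_{5} = 2·v_{2} — sig = (2; 2)
  P = {5,6}:  v_{5} + v_{6} = 3·v_{2} — sig = (2; 3)
  P = {1,4,8}:  v_{1} + v_{4} + v_{8} = v_{2} — sig = (3; 1)
  P = {1,7,8}:  v_{1} + v_{7} + v_{8} = v_{3} — sig = (3; 1)
  P = {2,4,8}:  v_{2} + v_{4} + v_{8} = v_{5} — sig = (3; 1)
  P = {4,6,8}:  v_{4} + v_{6} + v_{8} = 2·v_{2} — sig = (3; 2)

so the primitive-relation signature multiset is
    (2; —)
    (2; —)
    (2; 1)
    (2; 1)
    (2; 1,1)
    (2; 1,1)
    (2; 1,1)
    (2; 1,2)
    (2; 2)
    (2; 3)
    (3; 1)
    (3; 1)
    (3; 1)
    (3; 2)


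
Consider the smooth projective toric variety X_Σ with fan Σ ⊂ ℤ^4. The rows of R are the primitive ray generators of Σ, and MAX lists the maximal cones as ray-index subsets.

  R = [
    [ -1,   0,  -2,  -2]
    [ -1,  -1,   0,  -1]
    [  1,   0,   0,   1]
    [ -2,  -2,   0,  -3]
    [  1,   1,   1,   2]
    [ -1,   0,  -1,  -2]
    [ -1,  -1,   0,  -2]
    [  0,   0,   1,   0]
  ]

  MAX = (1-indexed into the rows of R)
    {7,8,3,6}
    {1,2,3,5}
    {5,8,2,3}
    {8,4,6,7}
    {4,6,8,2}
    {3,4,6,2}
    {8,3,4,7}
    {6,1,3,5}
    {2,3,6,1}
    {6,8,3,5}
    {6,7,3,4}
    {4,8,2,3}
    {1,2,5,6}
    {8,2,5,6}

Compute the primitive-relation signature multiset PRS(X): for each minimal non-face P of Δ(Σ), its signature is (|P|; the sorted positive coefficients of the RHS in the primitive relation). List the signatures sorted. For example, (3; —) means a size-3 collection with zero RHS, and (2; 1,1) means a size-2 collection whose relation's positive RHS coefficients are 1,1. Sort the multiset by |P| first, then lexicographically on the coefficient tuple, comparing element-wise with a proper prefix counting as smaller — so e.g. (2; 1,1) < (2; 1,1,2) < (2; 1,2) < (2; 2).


Primitive collections (9):

  • {1,8}:  v_{1} + v_{8} = v_{6}  ⇒ sig = (2; 1)
  • {2,7}:  v_{2} + v_{7} = v_{4}  ⇒ sig = (2; 1)
  • {5,7}:  v_{5} + v_{7} = v_{8}  ⇒ sig = (2; 1)
  • {4,5}:  v_{4} + v_{5} = v_{2} + v_{8}  ⇒ sig = (2; 1,1)
  • {1,7}:  v_{1} + v_{7} = v_{2} + v_{3} + 2·v_{6}  ⇒ sig = (2; 1,1,2)
  • {1,4}:  v_{1} + v_{4} = 2·v_{2} + v_{3} + 2·v_{6}  ⇒ sig = (2; 1,2,2)
  • {2,3,5,6}:  v_{2} + v_{3} + v_{5} + v_{6} = 0  ⇒ sig = (4; —)
  • {2,3,6,8}:  v_{2} + v_{3} + v_{6} + v_{8} = v_{7}  ⇒ sig = (4; 1)
  • {3,4,6,8}:  v_{3} + v_{4} + v_{6} + v_{8} = 2·v_{7}  ⇒ sig = (4; 2)

Sorted signature multiset PRS(X):
    |P|=2: 6 collections, coeffs (1), (1), (1), (1,1), (1,1,2), (1,2,2)
    |P|=4: 3 collections, coeffs (), (1), (2)


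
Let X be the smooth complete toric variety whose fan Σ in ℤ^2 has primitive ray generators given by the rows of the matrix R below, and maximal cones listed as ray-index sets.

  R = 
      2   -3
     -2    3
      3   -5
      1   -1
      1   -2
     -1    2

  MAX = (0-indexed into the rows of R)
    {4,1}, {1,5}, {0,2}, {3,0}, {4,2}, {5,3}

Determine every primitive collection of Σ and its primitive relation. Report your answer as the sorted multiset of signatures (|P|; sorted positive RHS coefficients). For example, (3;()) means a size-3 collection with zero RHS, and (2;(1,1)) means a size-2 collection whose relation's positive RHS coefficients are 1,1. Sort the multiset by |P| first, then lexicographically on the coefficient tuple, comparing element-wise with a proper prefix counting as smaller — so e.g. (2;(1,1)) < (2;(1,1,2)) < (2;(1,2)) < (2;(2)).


Primitive collections (9):

  • {0,1}:  v_{0} + v_{1} = 0  ⟹  sig = (2;())
  • {4,5}:  v_{4} + v_{5} = 0  ⟹  sig = (2;())
  • {0,4}:  v_{0} + v_{4} = v_{2}  ⟹  sig = (2;(1))
  • {0,5}:  v_{0} + v_{5} = v_{3}  ⟹  sig = (2;(1))
  • {1,2}:  v_{1} + v_{2} = v_{4}  ⟹  sig = (2;(1))
  • {1,3}:  v_{1} + v_{3} = v_{5}  ⟹  sig = (2;(1))
  • {2,5}:  v_{2} + v_{5} = v_{0}  ⟹  sig = (2;(1))
  • {3,4}:  v_{3} + v_{4} = v_{0}  ⟹  sig = (2;(1))
  • {2,3}:  v_{2} + v_{3} = 2·v_{0}  ⟹  sig = (2;(2))

Hence PRS(X_Σ) =
    |P|=2: 9 collections, coeffs (), (), (1), (1), (1), (1), (1), (1), (2)


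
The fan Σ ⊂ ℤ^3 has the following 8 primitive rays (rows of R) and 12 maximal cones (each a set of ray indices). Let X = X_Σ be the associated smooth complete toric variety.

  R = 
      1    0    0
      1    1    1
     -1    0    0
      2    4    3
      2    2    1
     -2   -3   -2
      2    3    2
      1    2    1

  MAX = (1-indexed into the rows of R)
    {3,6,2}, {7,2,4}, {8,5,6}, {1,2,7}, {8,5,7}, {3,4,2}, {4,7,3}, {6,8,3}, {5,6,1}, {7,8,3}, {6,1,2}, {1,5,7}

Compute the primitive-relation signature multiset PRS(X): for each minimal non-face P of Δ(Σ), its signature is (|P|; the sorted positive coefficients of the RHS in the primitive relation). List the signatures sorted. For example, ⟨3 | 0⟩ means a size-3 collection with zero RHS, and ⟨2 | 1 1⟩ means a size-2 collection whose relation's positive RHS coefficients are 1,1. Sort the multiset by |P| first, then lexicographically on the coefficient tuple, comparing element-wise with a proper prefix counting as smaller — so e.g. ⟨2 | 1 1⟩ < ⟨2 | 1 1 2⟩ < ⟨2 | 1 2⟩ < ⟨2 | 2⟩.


Δ(Σ) — 8 vertices, 11 min non-faces:

  • {1,3}:  v_{1} + v_{3} = 0 — sig = ⟨2 | 0⟩
  • {6,7}:  v_{6} + v_{7} = 0 — sig = ⟨2 | 0⟩
  • {1,8}:  v_{1} + v_{8} = v_{5} — sig = ⟨2 | 1⟩
  • {2,8}:  v_{2} + v_{8} = v_{7} — sig = ⟨2 | 1⟩
  • {3,5}:  v_{3} + v_{5} = v_{8} — sig = ⟨2 | 1⟩
  • {1,4}:  v_{1} + v_{4} = v_{2} + v_{7} — sig = ⟨2 | 1 1⟩
  • {2,5}:  v_{2} + v_{5} = v_{1} + v_{7} — sig = ⟨2 | 1 1⟩
  • {4,6}:  v_{4} + v_{6} = v_{2} + v_{3} — sig = ⟨2 | 1 1⟩
  • {4,8}:  v_{4} + v_{8} = v_{3} + 2·v_{7} — sig = ⟨2 | 1 2⟩
  • {4,5}:  v_{4} + v_{5} = 2·v_{7} — sig = ⟨2 | 2⟩
  • {2,3,7}:  v_{2} + v_{3} + v_{7} = v_{4} — sig = ⟨3 | 1⟩

so the primitive-relation signature multiset is
[⟨2 | 0⟩, ⟨2 | 0⟩, ⟨2 | 1⟩, ⟨2 | 1⟩, ⟨2 | 1⟩, ⟨2 | 1 1⟩, ⟨2 | 1 1⟩, ⟨2 | 1 1⟩, ⟨2 | 1 2⟩, ⟨2 | 2⟩, ⟨3 | 1⟩]
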